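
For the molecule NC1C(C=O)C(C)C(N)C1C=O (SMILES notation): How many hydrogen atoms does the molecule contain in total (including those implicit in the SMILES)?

Walk through each heavy atom and fill implicit hydrogens from standard valence (C 4, N 3, O 2, S 2, halogen 1):
  atom 1: N, bond orders sum to 1 (valence 3) → 2 H
  atom 2: C, bond orders sum to 3 (valence 4) → 1 H
  atom 3: C, bond orders sum to 3 (valence 4) → 1 H
  atom 4: C, bond orders sum to 3 (valence 4) → 1 H
  atom 5: O, bond orders sum to 2 (valence 2) → 0 H
  atom 6: C, bond orders sum to 3 (valence 4) → 1 H
  atom 7: C, bond orders sum to 1 (valence 4) → 3 H
  atom 8: C, bond orders sum to 3 (valence 4) → 1 H
  atom 9: N, bond orders sum to 1 (valence 3) → 2 H
  atom 10: C, bond orders sum to 3 (valence 4) → 1 H
  atom 11: C, bond orders sum to 3 (valence 4) → 1 H
  atom 12: O, bond orders sum to 2 (valence 2) → 0 H
Total hydrogens: 14.

14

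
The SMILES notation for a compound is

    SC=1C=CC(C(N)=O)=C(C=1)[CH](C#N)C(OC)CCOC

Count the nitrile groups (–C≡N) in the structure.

The nitrile motif appears at heavy-atom position 12 in the SMILES.
Other groups present: 1 amide, 2 ether, 1 thiol.
Nitrile count: 1.

1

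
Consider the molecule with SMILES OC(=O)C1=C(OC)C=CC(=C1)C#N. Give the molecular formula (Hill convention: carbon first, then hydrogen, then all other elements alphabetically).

C9H7NO3

Walk through each heavy atom and fill implicit hydrogens from standard valence (C 4, N 3, O 2, S 2, halogen 1):
  atom 1: O, bond orders sum to 1 (valence 2) → 1 H
  atom 2: C, bond orders sum to 4 (valence 4) → 0 H
  atom 3: O, bond orders sum to 2 (valence 2) → 0 H
  atom 4: C, bond orders sum to 4 (valence 4) → 0 H
  atom 5: C, bond orders sum to 4 (valence 4) → 0 H
  atom 6: O, bond orders sum to 2 (valence 2) → 0 H
  atom 7: C, bond orders sum to 1 (valence 4) → 3 H
  atom 8: C, bond orders sum to 3 (valence 4) → 1 H
  atom 9: C, bond orders sum to 3 (valence 4) → 1 H
  atom 10: C, bond orders sum to 4 (valence 4) → 0 H
  atom 11: C, bond orders sum to 3 (valence 4) → 1 H
  atom 12: C, bond orders sum to 4 (valence 4) → 0 H
  atom 13: N, bond orders sum to 3 (valence 3) → 0 H
Totals → C:9, H:7, N:1, O:3.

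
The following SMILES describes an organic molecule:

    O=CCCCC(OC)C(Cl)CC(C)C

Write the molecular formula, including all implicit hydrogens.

C11H21ClO2

Walk through each heavy atom and fill implicit hydrogens from standard valence (C 4, N 3, O 2, S 2, halogen 1):
  atom 1: O, bond orders sum to 2 (valence 2) → 0 H
  atom 2: C, bond orders sum to 3 (valence 4) → 1 H
  atom 3: C, bond orders sum to 2 (valence 4) → 2 H
  atom 4: C, bond orders sum to 2 (valence 4) → 2 H
  atom 5: C, bond orders sum to 2 (valence 4) → 2 H
  atom 6: C, bond orders sum to 3 (valence 4) → 1 H
  atom 7: O, bond orders sum to 2 (valence 2) → 0 H
  atom 8: C, bond orders sum to 1 (valence 4) → 3 H
  atom 9: C, bond orders sum to 3 (valence 4) → 1 H
  atom 10: Cl (halogen, monovalent) → 0 H
  atom 11: C, bond orders sum to 2 (valence 4) → 2 H
  atom 12: C, bond orders sum to 3 (valence 4) → 1 H
  atom 13: C, bond orders sum to 1 (valence 4) → 3 H
  atom 14: C, bond orders sum to 1 (valence 4) → 3 H
Totals → C:11, H:21, Cl:1, O:2.
In Hill order: C11H21ClO2.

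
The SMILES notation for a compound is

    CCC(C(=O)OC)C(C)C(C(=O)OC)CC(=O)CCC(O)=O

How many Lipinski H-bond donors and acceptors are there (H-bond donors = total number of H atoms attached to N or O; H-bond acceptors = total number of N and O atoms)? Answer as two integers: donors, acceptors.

Donors: find every N or O and count the H atoms it carries.
  atom 5 (O): bond orders sum to 2 → 0 H
  atom 6 (O): bond orders sum to 2 → 0 H
  atom 12 (O): bond orders sum to 2 → 0 H
  atom 13 (O): bond orders sum to 2 → 0 H
  atom 17 (O): bond orders sum to 2 → 0 H
  atom 21 (O): bond orders sum to 1 → 1 H
  atom 22 (O): bond orders sum to 2 → 0 H
Lipinski HBD = 1.
Acceptors: N atoms = 0, O atoms = 7 → HBA = 7.

1, 7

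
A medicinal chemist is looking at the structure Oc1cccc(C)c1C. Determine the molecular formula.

Walk through each heavy atom and fill implicit hydrogens from standard valence (C 4, N 3, O 2, S 2, halogen 1); for lowercase aromatic atoms, an aromatic c carries 1 H when it has two neighbours and 0 H with three, and aromatic n carries 0 H:
  atom 1: O, bond orders sum to 1 (valence 2) → 1 H
  atom 2: aromatic c, 3 neighbours → 0 H
  atom 3: aromatic c, 2 neighbours → 1 H
  atom 4: aromatic c, 2 neighbours → 1 H
  atom 5: aromatic c, 2 neighbours → 1 H
  atom 6: aromatic c, 3 neighbours → 0 H
  atom 7: C, bond orders sum to 1 (valence 4) → 3 H
  atom 8: aromatic c, 3 neighbours → 0 H
  atom 9: C, bond orders sum to 1 (valence 4) → 3 H
Totals → C:8, H:10, O:1.

C8H10O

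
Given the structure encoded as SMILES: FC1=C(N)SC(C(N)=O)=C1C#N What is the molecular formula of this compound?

C6H4FN3OS

Walk through each heavy atom and fill implicit hydrogens from standard valence (C 4, N 3, O 2, S 2, halogen 1):
  atom 1: F (halogen, monovalent) → 0 H
  atom 2: C, bond orders sum to 4 (valence 4) → 0 H
  atom 3: C, bond orders sum to 4 (valence 4) → 0 H
  atom 4: N, bond orders sum to 1 (valence 3) → 2 H
  atom 5: S, bond orders sum to 2 (valence 2) → 0 H
  atom 6: C, bond orders sum to 4 (valence 4) → 0 H
  atom 7: C, bond orders sum to 4 (valence 4) → 0 H
  atom 8: N, bond orders sum to 1 (valence 3) → 2 H
  atom 9: O, bond orders sum to 2 (valence 2) → 0 H
  atom 10: C, bond orders sum to 4 (valence 4) → 0 H
  atom 11: C, bond orders sum to 4 (valence 4) → 0 H
  atom 12: N, bond orders sum to 3 (valence 3) → 0 H
Totals → C:6, H:4, F:1, N:3, O:1, S:1.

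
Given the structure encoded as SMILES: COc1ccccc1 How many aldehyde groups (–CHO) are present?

Scan the SMILES for the aldehyde motif — none present.
Groups that are present: 1 ether.

0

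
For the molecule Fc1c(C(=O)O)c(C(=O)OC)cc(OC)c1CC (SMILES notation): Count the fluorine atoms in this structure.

1

Scan the SMILES for F atoms (remember two-letter symbols like Cl and Br are single atoms).
Fluorine count: 1.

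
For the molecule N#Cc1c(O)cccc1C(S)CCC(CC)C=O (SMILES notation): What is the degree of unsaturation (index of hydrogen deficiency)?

Molecular formula: C14H17NO2S.
DoU = (2C + 2 + N − H − X) / 2, where X is the halogen count and O/S are ignored.
    = (2·14 + 2 + 1 − 17 − 0) / 2 = 14 / 2 = 7.

7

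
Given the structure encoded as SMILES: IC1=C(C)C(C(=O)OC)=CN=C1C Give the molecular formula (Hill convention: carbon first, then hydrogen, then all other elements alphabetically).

C9H10INO2

Walk through each heavy atom and fill implicit hydrogens from standard valence (C 4, N 3, O 2, S 2, halogen 1):
  atom 1: I (halogen, monovalent) → 0 H
  atom 2: C, bond orders sum to 4 (valence 4) → 0 H
  atom 3: C, bond orders sum to 4 (valence 4) → 0 H
  atom 4: C, bond orders sum to 1 (valence 4) → 3 H
  atom 5: C, bond orders sum to 4 (valence 4) → 0 H
  atom 6: C, bond orders sum to 4 (valence 4) → 0 H
  atom 7: O, bond orders sum to 2 (valence 2) → 0 H
  atom 8: O, bond orders sum to 2 (valence 2) → 0 H
  atom 9: C, bond orders sum to 1 (valence 4) → 3 H
  atom 10: C, bond orders sum to 3 (valence 4) → 1 H
  atom 11: N, bond orders sum to 3 (valence 3) → 0 H
  atom 12: C, bond orders sum to 4 (valence 4) → 0 H
  atom 13: C, bond orders sum to 1 (valence 4) → 3 H
Totals → C:9, H:10, I:1, N:1, O:2.
In Hill order: C9H10INO2.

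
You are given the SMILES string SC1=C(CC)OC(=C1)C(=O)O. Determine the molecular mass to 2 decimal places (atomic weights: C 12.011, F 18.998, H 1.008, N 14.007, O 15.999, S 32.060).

First, the molecular formula is C7H8O3S (counting implicit H from valence).
  C: 7 × 12.011 = 84.077
  H: 8 × 1.008 = 8.064
  O: 3 × 15.999 = 47.997
  S: 1 × 32.060 = 32.060
Sum: 7×12.011 + 8×1.008 + 3×15.999 + 1×32.060 = 172.198 → 172.20 g/mol.

172.20 g/mol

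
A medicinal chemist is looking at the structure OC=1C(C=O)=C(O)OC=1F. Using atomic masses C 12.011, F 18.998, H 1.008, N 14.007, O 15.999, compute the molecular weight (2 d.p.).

146.07 g/mol

First, the molecular formula is C5H3FO4 (counting implicit H from valence).
  C: 5 × 12.011 = 60.055
  F: 1 × 18.998 = 18.998
  H: 3 × 1.008 = 3.024
  O: 4 × 15.999 = 63.996
Sum: 5×12.011 + 1×18.998 + 3×1.008 + 4×15.999 = 146.073 → 146.07 g/mol.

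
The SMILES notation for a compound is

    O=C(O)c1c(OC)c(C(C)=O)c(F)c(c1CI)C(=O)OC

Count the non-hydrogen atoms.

21

Every atom symbol written in the SMILES (organic subset) is one heavy atom; implicit H are not written.
Heavy atoms by element → C:13, F:1, I:1, O:6.
Total: 21.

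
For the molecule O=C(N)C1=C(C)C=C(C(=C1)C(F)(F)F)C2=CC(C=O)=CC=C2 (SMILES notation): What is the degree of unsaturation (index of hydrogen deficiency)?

Degree of unsaturation = (number of rings) + (number of π bonds).
Ring closures in the SMILES: 2.
π bonds: 8 double bonds (each 1 DoU) → 8 DoU from unsaturation.
Total DoU = 2 + 8 = 10.

10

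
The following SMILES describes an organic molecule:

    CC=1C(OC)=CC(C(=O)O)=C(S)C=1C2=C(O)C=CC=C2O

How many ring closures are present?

In SMILES, each pair of matching ring-closure digits denotes one ring-closing bond; the number of such bonds equals the number of independent rings.
Ring-closure bonds here: 2.

2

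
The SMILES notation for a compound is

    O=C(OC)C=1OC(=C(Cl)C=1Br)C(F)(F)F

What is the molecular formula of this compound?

C7H3BrClF3O3

Walk through each heavy atom and fill implicit hydrogens from standard valence (C 4, N 3, O 2, S 2, halogen 1):
  atom 1: O, bond orders sum to 2 (valence 2) → 0 H
  atom 2: C, bond orders sum to 4 (valence 4) → 0 H
  atom 3: O, bond orders sum to 2 (valence 2) → 0 H
  atom 4: C, bond orders sum to 1 (valence 4) → 3 H
  atom 5: C, bond orders sum to 4 (valence 4) → 0 H
  atom 6: O, bond orders sum to 2 (valence 2) → 0 H
  atom 7: C, bond orders sum to 4 (valence 4) → 0 H
  atom 8: C, bond orders sum to 4 (valence 4) → 0 H
  atom 9: Cl (halogen, monovalent) → 0 H
  atom 10: C, bond orders sum to 4 (valence 4) → 0 H
  atom 11: Br (halogen, monovalent) → 0 H
  atom 12: C, bond orders sum to 4 (valence 4) → 0 H
  atom 13: F (halogen, monovalent) → 0 H
  atom 14: F (halogen, monovalent) → 0 H
  atom 15: F (halogen, monovalent) → 0 H
Totals → C:7, H:3, Br:1, Cl:1, F:3, O:3.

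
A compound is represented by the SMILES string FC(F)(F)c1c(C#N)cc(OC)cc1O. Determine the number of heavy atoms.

15

Every atom symbol written in the SMILES (organic subset) is one heavy atom; implicit H are not written.
Heavy atoms by element → C:9, F:3, N:1, O:2.
Total: 15.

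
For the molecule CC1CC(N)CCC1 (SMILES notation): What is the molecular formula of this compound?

Walk through each heavy atom and fill implicit hydrogens from standard valence (C 4, N 3, O 2, S 2, halogen 1):
  atom 1: C, bond orders sum to 1 (valence 4) → 3 H
  atom 2: C, bond orders sum to 3 (valence 4) → 1 H
  atom 3: C, bond orders sum to 2 (valence 4) → 2 H
  atom 4: C, bond orders sum to 3 (valence 4) → 1 H
  atom 5: N, bond orders sum to 1 (valence 3) → 2 H
  atom 6: C, bond orders sum to 2 (valence 4) → 2 H
  atom 7: C, bond orders sum to 2 (valence 4) → 2 H
  atom 8: C, bond orders sum to 2 (valence 4) → 2 H
Totals → C:7, H:15, N:1.

C7H15N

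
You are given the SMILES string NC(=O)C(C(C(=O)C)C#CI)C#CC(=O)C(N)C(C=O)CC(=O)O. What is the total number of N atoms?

2

Scan the SMILES for N atoms (remember two-letter symbols like Cl and Br are single atoms).
Nitrogen count: 2.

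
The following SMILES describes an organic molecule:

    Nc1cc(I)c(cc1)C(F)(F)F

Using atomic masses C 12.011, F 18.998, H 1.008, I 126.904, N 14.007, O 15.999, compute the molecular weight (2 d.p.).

First, the molecular formula is C7H5F3IN (counting implicit H from valence).
  C: 7 × 12.011 = 84.077
  F: 3 × 18.998 = 56.994
  H: 5 × 1.008 = 5.040
  I: 1 × 126.904 = 126.904
  N: 1 × 14.007 = 14.007
Sum: 7×12.011 + 3×18.998 + 5×1.008 + 1×126.904 + 1×14.007 = 287.022 → 287.02 g/mol.

287.02 g/mol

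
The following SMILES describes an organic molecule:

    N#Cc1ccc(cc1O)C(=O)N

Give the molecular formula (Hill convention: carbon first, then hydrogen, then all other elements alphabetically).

C8H6N2O2

Walk through each heavy atom and fill implicit hydrogens from standard valence (C 4, N 3, O 2, S 2, halogen 1); for lowercase aromatic atoms, an aromatic c carries 1 H when it has two neighbours and 0 H with three, and aromatic n carries 0 H:
  atom 1: N, bond orders sum to 3 (valence 3) → 0 H
  atom 2: C, bond orders sum to 4 (valence 4) → 0 H
  atom 3: aromatic c, 3 neighbours → 0 H
  atom 4: aromatic c, 2 neighbours → 1 H
  atom 5: aromatic c, 2 neighbours → 1 H
  atom 6: aromatic c, 3 neighbours → 0 H
  atom 7: aromatic c, 2 neighbours → 1 H
  atom 8: aromatic c, 3 neighbours → 0 H
  atom 9: O, bond orders sum to 1 (valence 2) → 1 H
  atom 10: C, bond orders sum to 4 (valence 4) → 0 H
  atom 11: O, bond orders sum to 2 (valence 2) → 0 H
  atom 12: N, bond orders sum to 1 (valence 3) → 2 H
Totals → C:8, H:6, N:2, O:2.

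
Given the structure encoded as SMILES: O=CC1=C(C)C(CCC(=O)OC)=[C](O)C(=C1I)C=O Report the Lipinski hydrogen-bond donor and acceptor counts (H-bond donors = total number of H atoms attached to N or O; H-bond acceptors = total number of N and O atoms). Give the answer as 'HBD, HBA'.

Donors: find every N or O and count the H atoms it carries.
  atom 1 (O): bond orders sum to 2 → 0 H
  atom 10 (O): bond orders sum to 2 → 0 H
  atom 11 (O): bond orders sum to 2 → 0 H
  atom 14 (O): bond orders sum to 1 → 1 H
  atom 19 (O): bond orders sum to 2 → 0 H
Lipinski HBD = 1.
Acceptors: N atoms = 0, O atoms = 5 → HBA = 5.

1, 5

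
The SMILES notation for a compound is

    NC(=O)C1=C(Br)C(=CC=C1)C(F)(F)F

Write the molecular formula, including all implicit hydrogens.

Walk through each heavy atom and fill implicit hydrogens from standard valence (C 4, N 3, O 2, S 2, halogen 1):
  atom 1: N, bond orders sum to 1 (valence 3) → 2 H
  atom 2: C, bond orders sum to 4 (valence 4) → 0 H
  atom 3: O, bond orders sum to 2 (valence 2) → 0 H
  atom 4: C, bond orders sum to 4 (valence 4) → 0 H
  atom 5: C, bond orders sum to 4 (valence 4) → 0 H
  atom 6: Br (halogen, monovalent) → 0 H
  atom 7: C, bond orders sum to 4 (valence 4) → 0 H
  atom 8: C, bond orders sum to 3 (valence 4) → 1 H
  atom 9: C, bond orders sum to 3 (valence 4) → 1 H
  atom 10: C, bond orders sum to 3 (valence 4) → 1 H
  atom 11: C, bond orders sum to 4 (valence 4) → 0 H
  atom 12: F (halogen, monovalent) → 0 H
  atom 13: F (halogen, monovalent) → 0 H
  atom 14: F (halogen, monovalent) → 0 H
Totals → C:8, H:5, Br:1, F:3, N:1, O:1.

C8H5BrF3NO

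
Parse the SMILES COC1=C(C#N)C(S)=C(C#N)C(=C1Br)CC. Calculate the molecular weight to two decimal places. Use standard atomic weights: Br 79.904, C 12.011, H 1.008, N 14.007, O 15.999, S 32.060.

297.17 g/mol

First, the molecular formula is C11H9BrN2OS (counting implicit H from valence).
  Br: 1 × 79.904 = 79.904
  C: 11 × 12.011 = 132.121
  H: 9 × 1.008 = 9.072
  N: 2 × 14.007 = 28.014
  O: 1 × 15.999 = 15.999
  S: 1 × 32.060 = 32.060
Sum: 1×79.904 + 11×12.011 + 9×1.008 + 2×14.007 + 1×15.999 + 1×32.060 = 297.170 → 297.17 g/mol.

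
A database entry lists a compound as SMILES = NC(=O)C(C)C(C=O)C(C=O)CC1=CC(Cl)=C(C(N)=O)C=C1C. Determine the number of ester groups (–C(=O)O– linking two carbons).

0

Scan the SMILES for the ester motif — none present.
Groups that are present: 2 aldehyde, 2 amide.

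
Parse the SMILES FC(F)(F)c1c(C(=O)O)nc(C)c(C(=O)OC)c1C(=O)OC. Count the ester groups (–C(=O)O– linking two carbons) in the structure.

The ester motif appears at heavy-atom positions 14, 19 in the SMILES.
Other groups present: 1 carboxylic acid.
Ester count: 2.

2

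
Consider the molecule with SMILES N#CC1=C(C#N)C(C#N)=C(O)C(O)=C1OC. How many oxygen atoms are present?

Scan the SMILES for O atoms (remember two-letter symbols like Cl and Br are single atoms).
Oxygen count: 3.

3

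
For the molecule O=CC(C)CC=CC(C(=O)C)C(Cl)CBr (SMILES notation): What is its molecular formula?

Walk through each heavy atom and fill implicit hydrogens from standard valence (C 4, N 3, O 2, S 2, halogen 1):
  atom 1: O, bond orders sum to 2 (valence 2) → 0 H
  atom 2: C, bond orders sum to 3 (valence 4) → 1 H
  atom 3: C, bond orders sum to 3 (valence 4) → 1 H
  atom 4: C, bond orders sum to 1 (valence 4) → 3 H
  atom 5: C, bond orders sum to 2 (valence 4) → 2 H
  atom 6: C, bond orders sum to 3 (valence 4) → 1 H
  atom 7: C, bond orders sum to 3 (valence 4) → 1 H
  atom 8: C, bond orders sum to 3 (valence 4) → 1 H
  atom 9: C, bond orders sum to 4 (valence 4) → 0 H
  atom 10: O, bond orders sum to 2 (valence 2) → 0 H
  atom 11: C, bond orders sum to 1 (valence 4) → 3 H
  atom 12: C, bond orders sum to 3 (valence 4) → 1 H
  atom 13: Cl (halogen, monovalent) → 0 H
  atom 14: C, bond orders sum to 2 (valence 4) → 2 H
  atom 15: Br (halogen, monovalent) → 0 H
Totals → C:11, H:16, Br:1, Cl:1, O:2.

C11H16BrClO2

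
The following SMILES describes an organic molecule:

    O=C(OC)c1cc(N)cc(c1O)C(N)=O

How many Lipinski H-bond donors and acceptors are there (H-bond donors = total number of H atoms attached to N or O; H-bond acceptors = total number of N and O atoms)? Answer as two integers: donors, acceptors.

Donors: find every N or O and count the H atoms it carries.
  atom 1 (O): bond orders sum to 2 → 0 H
  atom 3 (O): bond orders sum to 2 → 0 H
  atom 8 (N): bond orders sum to 1 → 2 H
  atom 12 (O): bond orders sum to 1 → 1 H
  atom 14 (N): bond orders sum to 1 → 2 H
  atom 15 (O): bond orders sum to 2 → 0 H
Lipinski HBD = 5.
Acceptors: N atoms = 2, O atoms = 4 → HBA = 6.

5, 6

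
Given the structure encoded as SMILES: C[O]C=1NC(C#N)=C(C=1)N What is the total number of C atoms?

Count every carbon token in the SMILES (each C, including those in ring-closure positions and inside branches).
Carbon count: 6.

6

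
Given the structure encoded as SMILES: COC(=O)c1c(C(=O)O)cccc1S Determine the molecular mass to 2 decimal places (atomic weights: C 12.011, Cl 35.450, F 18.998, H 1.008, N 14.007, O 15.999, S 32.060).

First, the molecular formula is C9H8O4S (counting implicit H from valence).
  C: 9 × 12.011 = 108.099
  H: 8 × 1.008 = 8.064
  O: 4 × 15.999 = 63.996
  S: 1 × 32.060 = 32.060
Sum: 9×12.011 + 8×1.008 + 4×15.999 + 1×32.060 = 212.219 → 212.22 g/mol.

212.22 g/mol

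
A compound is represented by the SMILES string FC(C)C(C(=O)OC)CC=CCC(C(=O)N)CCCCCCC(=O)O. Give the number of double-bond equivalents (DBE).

4

Molecular formula: C18H30FNO5.
DoU = (2C + 2 + N − H − X) / 2, where X is the halogen count and O/S are ignored.
    = (2·18 + 2 + 1 − 30 − 1) / 2 = 8 / 2 = 4.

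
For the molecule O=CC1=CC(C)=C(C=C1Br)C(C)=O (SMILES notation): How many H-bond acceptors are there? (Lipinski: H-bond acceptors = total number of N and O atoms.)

N atoms: 0; O atoms: 2.
Lipinski HBA = 0 + 2 = 2.

2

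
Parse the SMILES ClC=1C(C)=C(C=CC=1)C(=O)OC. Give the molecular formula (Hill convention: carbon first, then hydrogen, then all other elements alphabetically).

Walk through each heavy atom and fill implicit hydrogens from standard valence (C 4, N 3, O 2, S 2, halogen 1):
  atom 1: Cl (halogen, monovalent) → 0 H
  atom 2: C, bond orders sum to 4 (valence 4) → 0 H
  atom 3: C, bond orders sum to 4 (valence 4) → 0 H
  atom 4: C, bond orders sum to 1 (valence 4) → 3 H
  atom 5: C, bond orders sum to 4 (valence 4) → 0 H
  atom 6: C, bond orders sum to 3 (valence 4) → 1 H
  atom 7: C, bond orders sum to 3 (valence 4) → 1 H
  atom 8: C, bond orders sum to 3 (valence 4) → 1 H
  atom 9: C, bond orders sum to 4 (valence 4) → 0 H
  atom 10: O, bond orders sum to 2 (valence 2) → 0 H
  atom 11: O, bond orders sum to 2 (valence 2) → 0 H
  atom 12: C, bond orders sum to 1 (valence 4) → 3 H
Totals → C:9, H:9, Cl:1, O:2.
In Hill order: C9H9ClO2.

C9H9ClO2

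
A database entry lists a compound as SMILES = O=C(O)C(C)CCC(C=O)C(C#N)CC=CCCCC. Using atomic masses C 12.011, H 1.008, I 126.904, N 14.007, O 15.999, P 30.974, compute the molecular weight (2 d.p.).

First, the molecular formula is C16H25NO3 (counting implicit H from valence).
  C: 16 × 12.011 = 192.176
  H: 25 × 1.008 = 25.200
  N: 1 × 14.007 = 14.007
  O: 3 × 15.999 = 47.997
Sum: 16×12.011 + 25×1.008 + 1×14.007 + 3×15.999 = 279.380 → 279.38 g/mol.

279.38 g/mol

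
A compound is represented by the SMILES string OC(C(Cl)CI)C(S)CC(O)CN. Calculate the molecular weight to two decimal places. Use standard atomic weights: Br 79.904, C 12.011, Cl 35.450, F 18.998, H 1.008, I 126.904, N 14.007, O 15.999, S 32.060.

339.62 g/mol

First, the molecular formula is C7H15ClINO2S (counting implicit H from valence).
  C: 7 × 12.011 = 84.077
  Cl: 1 × 35.450 = 35.450
  H: 15 × 1.008 = 15.120
  I: 1 × 126.904 = 126.904
  N: 1 × 14.007 = 14.007
  O: 2 × 15.999 = 31.998
  S: 1 × 32.060 = 32.060
Sum: 7×12.011 + 1×35.450 + 15×1.008 + 1×126.904 + 1×14.007 + 2×15.999 + 1×32.060 = 339.616 → 339.62 g/mol.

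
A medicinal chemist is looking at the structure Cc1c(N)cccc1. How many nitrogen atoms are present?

1

Scan the SMILES for N atoms (remember two-letter symbols like Cl and Br are single atoms).
Nitrogen count: 1.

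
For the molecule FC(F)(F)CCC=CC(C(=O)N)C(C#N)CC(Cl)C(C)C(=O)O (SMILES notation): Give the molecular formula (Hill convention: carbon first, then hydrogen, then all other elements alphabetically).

C14H18ClF3N2O3

Walk through each heavy atom and fill implicit hydrogens from standard valence (C 4, N 3, O 2, S 2, halogen 1):
  atom 1: F (halogen, monovalent) → 0 H
  atom 2: C, bond orders sum to 4 (valence 4) → 0 H
  atom 3: F (halogen, monovalent) → 0 H
  atom 4: F (halogen, monovalent) → 0 H
  atom 5: C, bond orders sum to 2 (valence 4) → 2 H
  atom 6: C, bond orders sum to 2 (valence 4) → 2 H
  atom 7: C, bond orders sum to 3 (valence 4) → 1 H
  atom 8: C, bond orders sum to 3 (valence 4) → 1 H
  atom 9: C, bond orders sum to 3 (valence 4) → 1 H
  atom 10: C, bond orders sum to 4 (valence 4) → 0 H
  atom 11: O, bond orders sum to 2 (valence 2) → 0 H
  atom 12: N, bond orders sum to 1 (valence 3) → 2 H
  atom 13: C, bond orders sum to 3 (valence 4) → 1 H
  atom 14: C, bond orders sum to 4 (valence 4) → 0 H
  atom 15: N, bond orders sum to 3 (valence 3) → 0 H
  atom 16: C, bond orders sum to 2 (valence 4) → 2 H
  atom 17: C, bond orders sum to 3 (valence 4) → 1 H
  atom 18: Cl (halogen, monovalent) → 0 H
  atom 19: C, bond orders sum to 3 (valence 4) → 1 H
  atom 20: C, bond orders sum to 1 (valence 4) → 3 H
  atom 21: C, bond orders sum to 4 (valence 4) → 0 H
  atom 22: O, bond orders sum to 2 (valence 2) → 0 H
  atom 23: O, bond orders sum to 1 (valence 2) → 1 H
Totals → C:14, H:18, Cl:1, F:3, N:2, O:3.
In Hill order: C14H18ClF3N2O3.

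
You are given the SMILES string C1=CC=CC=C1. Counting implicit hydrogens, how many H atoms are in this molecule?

6

Walk through each heavy atom and fill implicit hydrogens from standard valence (C 4, N 3, O 2, S 2, halogen 1):
  atom 1: C, bond orders sum to 3 (valence 4) → 1 H
  atom 2: C, bond orders sum to 3 (valence 4) → 1 H
  atom 3: C, bond orders sum to 3 (valence 4) → 1 H
  atom 4: C, bond orders sum to 3 (valence 4) → 1 H
  atom 5: C, bond orders sum to 3 (valence 4) → 1 H
  atom 6: C, bond orders sum to 3 (valence 4) → 1 H
Total hydrogens: 6.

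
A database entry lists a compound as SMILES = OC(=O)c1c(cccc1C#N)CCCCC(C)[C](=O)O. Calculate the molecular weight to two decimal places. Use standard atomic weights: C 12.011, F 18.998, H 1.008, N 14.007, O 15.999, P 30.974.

First, the molecular formula is C15H17NO4 (counting implicit H from valence).
  C: 15 × 12.011 = 180.165
  H: 17 × 1.008 = 17.136
  N: 1 × 14.007 = 14.007
  O: 4 × 15.999 = 63.996
Sum: 15×12.011 + 17×1.008 + 1×14.007 + 4×15.999 = 275.304 → 275.30 g/mol.

275.30 g/mol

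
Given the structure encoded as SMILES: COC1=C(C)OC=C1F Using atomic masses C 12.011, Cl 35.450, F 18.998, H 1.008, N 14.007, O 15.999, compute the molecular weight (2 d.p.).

First, the molecular formula is C6H7FO2 (counting implicit H from valence).
  C: 6 × 12.011 = 72.066
  F: 1 × 18.998 = 18.998
  H: 7 × 1.008 = 7.056
  O: 2 × 15.999 = 31.998
Sum: 6×12.011 + 1×18.998 + 7×1.008 + 2×15.999 = 130.118 → 130.12 g/mol.

130.12 g/mol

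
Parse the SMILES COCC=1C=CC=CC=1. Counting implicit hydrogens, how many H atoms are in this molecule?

10

Walk through each heavy atom and fill implicit hydrogens from standard valence (C 4, N 3, O 2, S 2, halogen 1):
  atom 1: C, bond orders sum to 1 (valence 4) → 3 H
  atom 2: O, bond orders sum to 2 (valence 2) → 0 H
  atom 3: C, bond orders sum to 2 (valence 4) → 2 H
  atom 4: C, bond orders sum to 4 (valence 4) → 0 H
  atom 5: C, bond orders sum to 3 (valence 4) → 1 H
  atom 6: C, bond orders sum to 3 (valence 4) → 1 H
  atom 7: C, bond orders sum to 3 (valence 4) → 1 H
  atom 8: C, bond orders sum to 3 (valence 4) → 1 H
  atom 9: C, bond orders sum to 3 (valence 4) → 1 H
Total hydrogens: 10.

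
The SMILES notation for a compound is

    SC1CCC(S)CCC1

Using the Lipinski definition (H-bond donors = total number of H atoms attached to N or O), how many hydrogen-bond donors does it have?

0

Donors: find every N or O and count the H atoms it carries.
  (no N or O atoms present)
Lipinski HBD = 0.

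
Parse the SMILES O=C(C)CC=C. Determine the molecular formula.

Walk through each heavy atom and fill implicit hydrogens from standard valence (C 4, N 3, O 2, S 2, halogen 1):
  atom 1: O, bond orders sum to 2 (valence 2) → 0 H
  atom 2: C, bond orders sum to 4 (valence 4) → 0 H
  atom 3: C, bond orders sum to 1 (valence 4) → 3 H
  atom 4: C, bond orders sum to 2 (valence 4) → 2 H
  atom 5: C, bond orders sum to 3 (valence 4) → 1 H
  atom 6: C, bond orders sum to 2 (valence 4) → 2 H
Totals → C:5, H:8, O:1.

C5H8O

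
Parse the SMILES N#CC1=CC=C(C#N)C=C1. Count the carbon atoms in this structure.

Count every carbon token in the SMILES (each C, including those in ring-closure positions and inside branches).
Carbon count: 8.

8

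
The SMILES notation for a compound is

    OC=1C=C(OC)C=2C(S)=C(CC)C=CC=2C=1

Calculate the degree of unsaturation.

7

Molecular formula: C13H14O2S.
DoU = (2C + 2 + N − H − X) / 2, where X is the halogen count and O/S are ignored.
    = (2·13 + 2 + 0 − 14 − 0) / 2 = 14 / 2 = 7.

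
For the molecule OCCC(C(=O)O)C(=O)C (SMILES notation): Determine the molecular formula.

Walk through each heavy atom and fill implicit hydrogens from standard valence (C 4, N 3, O 2, S 2, halogen 1):
  atom 1: O, bond orders sum to 1 (valence 2) → 1 H
  atom 2: C, bond orders sum to 2 (valence 4) → 2 H
  atom 3: C, bond orders sum to 2 (valence 4) → 2 H
  atom 4: C, bond orders sum to 3 (valence 4) → 1 H
  atom 5: C, bond orders sum to 4 (valence 4) → 0 H
  atom 6: O, bond orders sum to 2 (valence 2) → 0 H
  atom 7: O, bond orders sum to 1 (valence 2) → 1 H
  atom 8: C, bond orders sum to 4 (valence 4) → 0 H
  atom 9: O, bond orders sum to 2 (valence 2) → 0 H
  atom 10: C, bond orders sum to 1 (valence 4) → 3 H
Totals → C:6, H:10, O:4.
In Hill order: C6H10O4.

C6H10O4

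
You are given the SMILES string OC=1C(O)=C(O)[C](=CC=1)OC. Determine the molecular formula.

Walk through each heavy atom and fill implicit hydrogens from standard valence (C 4, N 3, O 2, S 2, halogen 1):
  atom 1: O, bond orders sum to 1 (valence 2) → 1 H
  atom 2: C, bond orders sum to 4 (valence 4) → 0 H
  atom 3: C, bond orders sum to 4 (valence 4) → 0 H
  atom 4: O, bond orders sum to 1 (valence 2) → 1 H
  atom 5: C, bond orders sum to 4 (valence 4) → 0 H
  atom 6: O, bond orders sum to 1 (valence 2) → 1 H
  atom 7: C with explicit H count 0
  atom 8: C, bond orders sum to 3 (valence 4) → 1 H
  atom 9: C, bond orders sum to 3 (valence 4) → 1 H
  atom 10: O, bond orders sum to 2 (valence 2) → 0 H
  atom 11: C, bond orders sum to 1 (valence 4) → 3 H
Totals → C:7, H:8, O:4.

C7H8O4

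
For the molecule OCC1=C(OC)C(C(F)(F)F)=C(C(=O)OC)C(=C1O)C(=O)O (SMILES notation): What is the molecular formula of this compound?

C12H11F3O7

Walk through each heavy atom and fill implicit hydrogens from standard valence (C 4, N 3, O 2, S 2, halogen 1):
  atom 1: O, bond orders sum to 1 (valence 2) → 1 H
  atom 2: C, bond orders sum to 2 (valence 4) → 2 H
  atom 3: C, bond orders sum to 4 (valence 4) → 0 H
  atom 4: C, bond orders sum to 4 (valence 4) → 0 H
  atom 5: O, bond orders sum to 2 (valence 2) → 0 H
  atom 6: C, bond orders sum to 1 (valence 4) → 3 H
  atom 7: C, bond orders sum to 4 (valence 4) → 0 H
  atom 8: C, bond orders sum to 4 (valence 4) → 0 H
  atom 9: F (halogen, monovalent) → 0 H
  atom 10: F (halogen, monovalent) → 0 H
  atom 11: F (halogen, monovalent) → 0 H
  atom 12: C, bond orders sum to 4 (valence 4) → 0 H
  atom 13: C, bond orders sum to 4 (valence 4) → 0 H
  atom 14: O, bond orders sum to 2 (valence 2) → 0 H
  atom 15: O, bond orders sum to 2 (valence 2) → 0 H
  atom 16: C, bond orders sum to 1 (valence 4) → 3 H
  atom 17: C, bond orders sum to 4 (valence 4) → 0 H
  atom 18: C, bond orders sum to 4 (valence 4) → 0 H
  atom 19: O, bond orders sum to 1 (valence 2) → 1 H
  atom 20: C, bond orders sum to 4 (valence 4) → 0 H
  atom 21: O, bond orders sum to 2 (valence 2) → 0 H
  atom 22: O, bond orders sum to 1 (valence 2) → 1 H
Totals → C:12, H:11, F:3, O:7.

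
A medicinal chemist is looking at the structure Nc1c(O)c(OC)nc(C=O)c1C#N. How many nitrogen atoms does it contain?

3

Scan the SMILES for N atoms (remember two-letter symbols like Cl and Br are single atoms).
Nitrogen count: 3.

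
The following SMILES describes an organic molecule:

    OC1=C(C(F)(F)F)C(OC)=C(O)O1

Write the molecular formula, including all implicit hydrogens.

C6H5F3O4

Walk through each heavy atom and fill implicit hydrogens from standard valence (C 4, N 3, O 2, S 2, halogen 1):
  atom 1: O, bond orders sum to 1 (valence 2) → 1 H
  atom 2: C, bond orders sum to 4 (valence 4) → 0 H
  atom 3: C, bond orders sum to 4 (valence 4) → 0 H
  atom 4: C, bond orders sum to 4 (valence 4) → 0 H
  atom 5: F (halogen, monovalent) → 0 H
  atom 6: F (halogen, monovalent) → 0 H
  atom 7: F (halogen, monovalent) → 0 H
  atom 8: C, bond orders sum to 4 (valence 4) → 0 H
  atom 9: O, bond orders sum to 2 (valence 2) → 0 H
  atom 10: C, bond orders sum to 1 (valence 4) → 3 H
  atom 11: C, bond orders sum to 4 (valence 4) → 0 H
  atom 12: O, bond orders sum to 1 (valence 2) → 1 H
  atom 13: O, bond orders sum to 2 (valence 2) → 0 H
Totals → C:6, H:5, F:3, O:4.
In Hill order: C6H5F3O4.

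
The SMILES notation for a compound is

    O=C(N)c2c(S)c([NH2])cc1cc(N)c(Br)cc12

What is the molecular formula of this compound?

Walk through each heavy atom and fill implicit hydrogens from standard valence (C 4, N 3, O 2, S 2, halogen 1); for lowercase aromatic atoms, an aromatic c carries 1 H when it has two neighbours and 0 H with three, and aromatic n carries 0 H:
  atom 1: O, bond orders sum to 2 (valence 2) → 0 H
  atom 2: C, bond orders sum to 4 (valence 4) → 0 H
  atom 3: N, bond orders sum to 1 (valence 3) → 2 H
  atom 4: aromatic c, 3 neighbours → 0 H
  atom 5: aromatic c, 3 neighbours → 0 H
  atom 6: S, bond orders sum to 1 (valence 2) → 1 H
  atom 7: aromatic c, 3 neighbours → 0 H
  atom 8: N with explicit H count 2
  atom 9: aromatic c, 2 neighbours → 1 H
  atom 10: aromatic c, 3 neighbours → 0 H
  atom 11: aromatic c, 2 neighbours → 1 H
  atom 12: aromatic c, 3 neighbours → 0 H
  atom 13: N, bond orders sum to 1 (valence 3) → 2 H
  atom 14: aromatic c, 3 neighbours → 0 H
  atom 15: Br (halogen, monovalent) → 0 H
  atom 16: aromatic c, 2 neighbours → 1 H
  atom 17: aromatic c, 3 neighbours → 0 H
Totals → C:11, H:10, Br:1, N:3, O:1, S:1.

C11H10BrN3OS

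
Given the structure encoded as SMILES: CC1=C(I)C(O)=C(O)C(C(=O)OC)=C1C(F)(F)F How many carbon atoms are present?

Count every carbon token in the SMILES (each C, including those in ring-closure positions and inside branches).
Carbon count: 10.

10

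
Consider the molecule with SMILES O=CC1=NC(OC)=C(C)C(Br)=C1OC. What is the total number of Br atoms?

Scan the SMILES for Br atoms (remember two-letter symbols like Cl and Br are single atoms).
Bromine count: 1.

1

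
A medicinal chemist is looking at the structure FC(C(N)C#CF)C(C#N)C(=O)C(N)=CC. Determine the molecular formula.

C10H11F2N3O

Walk through each heavy atom and fill implicit hydrogens from standard valence (C 4, N 3, O 2, S 2, halogen 1):
  atom 1: F (halogen, monovalent) → 0 H
  atom 2: C, bond orders sum to 3 (valence 4) → 1 H
  atom 3: C, bond orders sum to 3 (valence 4) → 1 H
  atom 4: N, bond orders sum to 1 (valence 3) → 2 H
  atom 5: C, bond orders sum to 4 (valence 4) → 0 H
  atom 6: C, bond orders sum to 4 (valence 4) → 0 H
  atom 7: F (halogen, monovalent) → 0 H
  atom 8: C, bond orders sum to 3 (valence 4) → 1 H
  atom 9: C, bond orders sum to 4 (valence 4) → 0 H
  atom 10: N, bond orders sum to 3 (valence 3) → 0 H
  atom 11: C, bond orders sum to 4 (valence 4) → 0 H
  atom 12: O, bond orders sum to 2 (valence 2) → 0 H
  atom 13: C, bond orders sum to 4 (valence 4) → 0 H
  atom 14: N, bond orders sum to 1 (valence 3) → 2 H
  atom 15: C, bond orders sum to 3 (valence 4) → 1 H
  atom 16: C, bond orders sum to 1 (valence 4) → 3 H
Totals → C:10, H:11, F:2, N:3, O:1.
In Hill order: C10H11F2N3O.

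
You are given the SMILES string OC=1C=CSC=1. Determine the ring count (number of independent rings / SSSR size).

1

In SMILES, each pair of matching ring-closure digits denotes one ring-closing bond; the number of such bonds equals the number of independent rings.
Ring-closure bonds here: 1.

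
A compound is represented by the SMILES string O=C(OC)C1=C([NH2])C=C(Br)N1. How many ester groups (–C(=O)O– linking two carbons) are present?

The ester motif appears at heavy-atom position 2 in the SMILES.
Other groups present: 1 primary amine.
Ester count: 1.

1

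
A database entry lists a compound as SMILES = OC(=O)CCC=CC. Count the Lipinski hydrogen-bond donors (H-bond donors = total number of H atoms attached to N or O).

Donors: find every N or O and count the H atoms it carries.
  atom 1 (O): bond orders sum to 1 → 1 H
  atom 3 (O): bond orders sum to 2 → 0 H
Lipinski HBD = 1.

1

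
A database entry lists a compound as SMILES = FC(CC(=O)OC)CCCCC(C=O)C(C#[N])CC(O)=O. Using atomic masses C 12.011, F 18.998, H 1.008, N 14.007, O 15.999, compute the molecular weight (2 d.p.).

First, the molecular formula is C14H20FNO5 (counting implicit H from valence).
  C: 14 × 12.011 = 168.154
  F: 1 × 18.998 = 18.998
  H: 20 × 1.008 = 20.160
  N: 1 × 14.007 = 14.007
  O: 5 × 15.999 = 79.995
Sum: 14×12.011 + 1×18.998 + 20×1.008 + 1×14.007 + 5×15.999 = 301.314 → 301.31 g/mol.

301.31 g/mol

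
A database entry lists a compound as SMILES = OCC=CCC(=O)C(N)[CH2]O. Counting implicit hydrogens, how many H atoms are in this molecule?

13

Walk through each heavy atom and fill implicit hydrogens from standard valence (C 4, N 3, O 2, S 2, halogen 1):
  atom 1: O, bond orders sum to 1 (valence 2) → 1 H
  atom 2: C, bond orders sum to 2 (valence 4) → 2 H
  atom 3: C, bond orders sum to 3 (valence 4) → 1 H
  atom 4: C, bond orders sum to 3 (valence 4) → 1 H
  atom 5: C, bond orders sum to 2 (valence 4) → 2 H
  atom 6: C, bond orders sum to 4 (valence 4) → 0 H
  atom 7: O, bond orders sum to 2 (valence 2) → 0 H
  atom 8: C, bond orders sum to 3 (valence 4) → 1 H
  atom 9: N, bond orders sum to 1 (valence 3) → 2 H
  atom 10: C with explicit H count 2
  atom 11: O, bond orders sum to 1 (valence 2) → 1 H
Total hydrogens: 13.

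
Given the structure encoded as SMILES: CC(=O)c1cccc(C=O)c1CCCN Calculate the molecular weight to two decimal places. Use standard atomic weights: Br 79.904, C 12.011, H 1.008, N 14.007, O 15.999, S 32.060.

First, the molecular formula is C12H15NO2 (counting implicit H from valence).
  C: 12 × 12.011 = 144.132
  H: 15 × 1.008 = 15.120
  N: 1 × 14.007 = 14.007
  O: 2 × 15.999 = 31.998
Sum: 12×12.011 + 15×1.008 + 1×14.007 + 2×15.999 = 205.257 → 205.26 g/mol.

205.26 g/mol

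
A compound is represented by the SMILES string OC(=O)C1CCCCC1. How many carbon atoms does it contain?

Count every carbon token in the SMILES (each C, including those in ring-closure positions and inside branches).
Carbon count: 7.

7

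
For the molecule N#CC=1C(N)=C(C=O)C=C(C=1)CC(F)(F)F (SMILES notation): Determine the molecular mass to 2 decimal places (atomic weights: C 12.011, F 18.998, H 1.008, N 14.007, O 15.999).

228.17 g/mol

First, the molecular formula is C10H7F3N2O (counting implicit H from valence).
  C: 10 × 12.011 = 120.110
  F: 3 × 18.998 = 56.994
  H: 7 × 1.008 = 7.056
  N: 2 × 14.007 = 28.014
  O: 1 × 15.999 = 15.999
Sum: 10×12.011 + 3×18.998 + 7×1.008 + 2×14.007 + 1×15.999 = 228.173 → 228.17 g/mol.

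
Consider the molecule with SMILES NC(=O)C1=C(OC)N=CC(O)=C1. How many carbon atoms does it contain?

7

Count every carbon token in the SMILES (each C, including those in ring-closure positions and inside branches).
Carbon count: 7.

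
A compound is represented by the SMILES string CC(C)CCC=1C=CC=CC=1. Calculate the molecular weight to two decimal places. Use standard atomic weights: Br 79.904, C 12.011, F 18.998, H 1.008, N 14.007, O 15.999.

148.25 g/mol

First, the molecular formula is C11H16 (counting implicit H from valence).
  C: 11 × 12.011 = 132.121
  H: 16 × 1.008 = 16.128
Sum: 11×12.011 + 16×1.008 = 148.249 → 148.25 g/mol.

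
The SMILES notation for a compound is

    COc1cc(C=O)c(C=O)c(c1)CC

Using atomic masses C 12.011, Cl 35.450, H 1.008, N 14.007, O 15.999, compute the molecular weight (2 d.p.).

192.21 g/mol

First, the molecular formula is C11H12O3 (counting implicit H from valence).
  C: 11 × 12.011 = 132.121
  H: 12 × 1.008 = 12.096
  O: 3 × 15.999 = 47.997
Sum: 11×12.011 + 12×1.008 + 3×15.999 = 192.214 → 192.21 g/mol.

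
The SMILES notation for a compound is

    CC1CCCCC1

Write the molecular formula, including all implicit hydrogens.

Walk through each heavy atom and fill implicit hydrogens from standard valence (C 4, N 3, O 2, S 2, halogen 1):
  atom 1: C, bond orders sum to 1 (valence 4) → 3 H
  atom 2: C, bond orders sum to 3 (valence 4) → 1 H
  atom 3: C, bond orders sum to 2 (valence 4) → 2 H
  atom 4: C, bond orders sum to 2 (valence 4) → 2 H
  atom 5: C, bond orders sum to 2 (valence 4) → 2 H
  atom 6: C, bond orders sum to 2 (valence 4) → 2 H
  atom 7: C, bond orders sum to 2 (valence 4) → 2 H
Totals → C:7, H:14.

C7H14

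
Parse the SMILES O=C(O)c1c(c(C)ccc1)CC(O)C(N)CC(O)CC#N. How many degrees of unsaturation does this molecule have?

7

Molecular formula: C15H20N2O4.
DoU = (2C + 2 + N − H − X) / 2, where X is the halogen count and O/S are ignored.
    = (2·15 + 2 + 2 − 20 − 0) / 2 = 14 / 2 = 7.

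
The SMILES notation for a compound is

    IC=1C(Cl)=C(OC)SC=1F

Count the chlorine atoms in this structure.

Scan the SMILES for Cl atoms (remember two-letter symbols like Cl and Br are single atoms).
Chlorine count: 1.

1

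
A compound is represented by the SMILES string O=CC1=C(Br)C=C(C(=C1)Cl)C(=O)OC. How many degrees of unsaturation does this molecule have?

Molecular formula: C9H6BrClO3.
DoU = (2C + 2 + N − H − X) / 2, where X is the halogen count and O/S are ignored.
    = (2·9 + 2 + 0 − 6 − 2) / 2 = 12 / 2 = 6.

6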